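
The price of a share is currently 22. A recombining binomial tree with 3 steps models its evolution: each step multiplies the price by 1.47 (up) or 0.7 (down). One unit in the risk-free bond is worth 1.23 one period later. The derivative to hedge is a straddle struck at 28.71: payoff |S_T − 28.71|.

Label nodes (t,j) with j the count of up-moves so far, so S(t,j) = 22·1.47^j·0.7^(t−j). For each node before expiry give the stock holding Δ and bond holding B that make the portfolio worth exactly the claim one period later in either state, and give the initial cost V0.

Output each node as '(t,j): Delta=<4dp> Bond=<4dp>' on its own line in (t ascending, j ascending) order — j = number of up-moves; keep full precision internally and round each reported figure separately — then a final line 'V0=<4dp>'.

Under the risk-neutral measure, an up-move has probability p* = (R−d)/(u−d) = 0.6883 and values discount at R = 1.23.
Terminal payoffs: V(3,0)=21.1640, V(3,1)=12.8634, V(3,2)=4.5679, V(3,3)=41.1735
(2,0): S=10.7800. Δ = (V_up−V_dn)/(S_up−S_dn) = (12.8634−21.1640)/(15.8466−7.5460) = -1.0000. V = [p*·12.8634 + (1−p*)·21.1640]/1.23 = 12.5615. B = V − Δ·S = 23.3415.
(2,1): S=22.6380. Δ = (V_up−V_dn)/(S_up−S_dn) = (4.5679−12.8634)/(33.2779−15.8466) = -0.4759. V = [p*·4.5679 + (1−p*)·12.8634]/1.23 = 5.8158. B = V − Δ·S = 16.5893.
(2,2): S=47.5398. Δ = (V_up−V_dn)/(S_up−S_dn) = (41.1735−4.5679)/(69.8835−33.2779) = 1.0000. V = [p*·41.1735 + (1−p*)·4.5679]/1.23 = 24.1983. B = V − Δ·S = -23.3415.
(1,0): S=15.4000. Δ = (V_up−V_dn)/(S_up−S_dn) = (5.8158−12.5615)/(22.6380−10.7800) = -0.5689. V = [p*·5.8158 + (1−p*)·12.5615]/1.23 = 6.4377. B = V − Δ·S = 15.1983.
(1,1): S=32.3400. Δ = (V_up−V_dn)/(S_up−S_dn) = (24.1983−5.8158)/(47.5398−22.6380) = 0.7382. V = [p*·24.1983 + (1−p*)·5.8158]/1.23 = 15.0152. B = V − Δ·S = -8.8581.
(0,0): S=22.0000. Δ = (V_up−V_dn)/(S_up−S_dn) = (15.0152−6.4377)/(32.3400−15.4000) = 0.5063. V = [p*·15.0152 + (1−p*)·6.4377]/1.23 = 10.0339. B = V − Δ·S = -1.1057.
Root portfolio cost Δ·22+B reproduces V0=10.0339.

(0,0): Delta=0.5063 Bond=-1.1057
(1,0): Delta=-0.5689 Bond=15.1983
(1,1): Delta=0.7382 Bond=-8.8581
(2,0): Delta=-1.0000 Bond=23.3415
(2,1): Delta=-0.4759 Bond=16.5893
(2,2): Delta=1.0000 Bond=-23.3415
V0=10.0339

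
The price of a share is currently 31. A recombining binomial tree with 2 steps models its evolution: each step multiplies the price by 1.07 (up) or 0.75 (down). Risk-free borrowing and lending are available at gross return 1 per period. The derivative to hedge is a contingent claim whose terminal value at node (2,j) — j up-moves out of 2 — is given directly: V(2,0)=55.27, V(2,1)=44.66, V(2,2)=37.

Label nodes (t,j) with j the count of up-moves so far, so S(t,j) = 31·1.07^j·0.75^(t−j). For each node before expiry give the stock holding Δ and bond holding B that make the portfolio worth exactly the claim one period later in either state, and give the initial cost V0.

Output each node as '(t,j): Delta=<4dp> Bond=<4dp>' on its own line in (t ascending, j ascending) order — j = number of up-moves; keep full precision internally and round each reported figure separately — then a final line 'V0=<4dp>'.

Under the risk-neutral measure, an up-move has probability p* = (R−d)/(u−d) = 0.7812 and values discount at R = 1.
Terminal values V(2,·): V(2,0)=55.2700, V(2,1)=44.6600, V(2,2)=37.0000
(1,0): S=23.2500. Δ = (V_up−V_dn)/(S_up−S_dn) = (44.6600−55.2700)/(24.8775−17.4375) = -1.4261. V = [p*·44.6600 + (1−p*)·55.2700]/1 = 46.9809. B = V − Δ·S = 80.1372.
(1,1): S=33.1700. Δ = (V_up−V_dn)/(S_up−S_dn) = (37.0000−44.6600)/(35.4919−24.8775) = -0.7217. V = [p*·37.0000 + (1−p*)·44.6600]/1 = 38.6756. B = V − Δ·S = 62.6131.
(0,0): S=31.0000. Δ = (V_up−V_dn)/(S_up−S_dn) = (38.6756−46.9809)/(33.1700−23.2500) = -0.8372. V = [p*·38.6756 + (1−p*)·46.9809]/1 = 40.4924. B = V − Δ·S = 66.4465.
Root portfolio cost Δ·31+B reproduces V0=40.4924.

(0,0): Delta=-0.8372 Bond=66.4465
(1,0): Delta=-1.4261 Bond=80.1372
(1,1): Delta=-0.7217 Bond=62.6131
V0=40.4924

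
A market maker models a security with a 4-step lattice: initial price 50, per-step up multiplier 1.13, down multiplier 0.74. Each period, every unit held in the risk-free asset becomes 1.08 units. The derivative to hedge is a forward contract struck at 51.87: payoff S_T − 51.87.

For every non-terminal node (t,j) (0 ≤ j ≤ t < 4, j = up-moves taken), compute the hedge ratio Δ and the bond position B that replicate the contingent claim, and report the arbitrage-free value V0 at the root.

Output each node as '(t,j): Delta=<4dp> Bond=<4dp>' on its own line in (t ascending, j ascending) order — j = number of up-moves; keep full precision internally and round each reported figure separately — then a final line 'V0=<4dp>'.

(0,0): Delta=1.0000 Bond=-38.1260
(1,0): Delta=1.0000 Bond=-41.1761
(1,1): Delta=1.0000 Bond=-41.1761
(2,0): Delta=1.0000 Bond=-44.4702
(2,1): Delta=1.0000 Bond=-44.4702
(2,2): Delta=1.0000 Bond=-44.4702
(3,0): Delta=1.0000 Bond=-48.0278
(3,1): Delta=1.0000 Bond=-48.0278
(3,2): Delta=1.0000 Bond=-48.0278
(3,3): Delta=1.0000 Bond=-48.0278
V0=11.8740

The replicating-portfolio and risk-neutral prices coincide; use p* = (1.08−0.74)/(1.13−0.74) = 0.8718 for the latter.
Terminal payoffs: V(4,0)=-36.8767, V(4,1)=-28.9748, V(4,2)=-16.9085, V(4,3)=1.5172, V(4,4)=29.6537
Node (3,0) S=20.2612: V=(p*·-28.9748+(1−p*)·-36.8767)/1.08=-27.7666; Δ=(-28.9748−-36.8767)/(22.8952−14.9933)=1.0000; B=V−Δ·S=-48.0278
Node (3,1) S=30.9394: V=(p*·-16.9085+(1−p*)·-28.9748)/1.08=-17.0884; Δ=(-16.9085−-28.9748)/(34.9615−22.8952)=1.0000; B=V−Δ·S=-48.0278
Node (3,2) S=47.2453: V=(p*·1.5172+(1−p*)·-16.9085)/1.08=-0.7825; Δ=(1.5172−-16.9085)/(53.3872−34.9615)=1.0000; B=V−Δ·S=-48.0278
Node (3,3) S=72.1448: V=(p*·29.6537+(1−p*)·1.5172)/1.08=24.1171; Δ=(29.6537−1.5172)/(81.5237−53.3872)=1.0000; B=V−Δ·S=-48.0278
Node (2,0) S=27.3800: V=(p*·-17.0884+(1−p*)·-27.7666)/1.08=-17.0902; Δ=(-17.0884−-27.7666)/(30.9394−20.2612)=1.0000; B=V−Δ·S=-44.4702
Node (2,1) S=41.8100: V=(p*·-0.7825+(1−p*)·-17.0884)/1.08=-2.6602; Δ=(-0.7825−-17.0884)/(47.2453−30.9394)=1.0000; B=V−Δ·S=-44.4702
Node (2,2) S=63.8450: V=(p*·24.1171+(1−p*)·-0.7825)/1.08=19.3748; Δ=(24.1171−-0.7825)/(72.1448−47.2453)=1.0000; B=V−Δ·S=-44.4702
Node (1,0) S=37.0000: V=(p*·-2.6602+(1−p*)·-17.0902)/1.08=-4.1761; Δ=(-2.6602−-17.0902)/(41.8100−27.3800)=1.0000; B=V−Δ·S=-41.1761
Node (1,1) S=56.5000: V=(p*·19.3748+(1−p*)·-2.6602)/1.08=15.3239; Δ=(19.3748−-2.6602)/(63.8450−41.8100)=1.0000; B=V−Δ·S=-41.1761
Node (0,0) S=50.0000: V=(p*·15.3239+(1−p*)·-4.1761)/1.08=11.8740; Δ=(15.3239−-4.1761)/(56.5000−37.0000)=1.0000; B=V−Δ·S=-38.1260
Self-financing check: at every node Δ·S+B equals the discounted successor values.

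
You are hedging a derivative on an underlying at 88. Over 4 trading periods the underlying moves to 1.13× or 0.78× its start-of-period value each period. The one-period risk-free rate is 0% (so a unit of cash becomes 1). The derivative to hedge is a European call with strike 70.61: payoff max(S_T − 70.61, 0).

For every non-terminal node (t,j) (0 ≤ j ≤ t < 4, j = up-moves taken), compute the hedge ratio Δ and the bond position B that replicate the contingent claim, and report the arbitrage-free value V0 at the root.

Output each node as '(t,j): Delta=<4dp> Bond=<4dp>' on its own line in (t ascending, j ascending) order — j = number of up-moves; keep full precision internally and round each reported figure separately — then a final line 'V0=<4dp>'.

(0,0): Delta=0.7647 Bond=-45.4303
(1,0): Delta=0.4676 Bond=-25.0334
(1,1): Delta=0.8859 Bond=-57.4831
(2,0): Delta=0.0000 Bond=0.0000
(2,1): Delta=0.6583 Bond=-39.8258
(2,2): Delta=0.9788 Bond=-67.9169
(3,0): Delta=0.0000 Bond=0.0000
(3,1): Delta=0.0000 Bond=0.0000
(3,2): Delta=0.9268 Bond=-63.3593
(3,3): Delta=1.0000 Bond=-70.6100
V0=21.8659

Since d<R<u, set p* = (R−d)/(u−d) = 0.6286; price each node as the discounted p*-expectation of its children.
Terminal payoffs: V(4,0)=0.0000, V(4,1)=0.0000, V(4,2)=0.0000, V(4,3)=28.4305, V(4,4)=72.8717
(3,0): S=41.7606. Δ = (V_up−V_dn)/(S_up−S_dn) = (0.0000−0.0000)/(47.1895−32.5732) = 0.0000. V = [p*·0.0000 + (1−p*)·0.0000]/1 = 0.0000. B = V − Δ·S = 0.0000.
(3,1): S=60.4993. Δ = (V_up−V_dn)/(S_up−S_dn) = (0.0000−0.0000)/(68.3642−47.1895) = 0.0000. V = [p*·0.0000 + (1−p*)·0.0000]/1 = 0.0000. B = V − Δ·S = 0.0000.
(3,2): S=87.6464. Δ = (V_up−V_dn)/(S_up−S_dn) = (28.4305−0.0000)/(99.0405−68.3642) = 0.9268. V = [p*·28.4305 + (1−p*)·0.0000]/1 = 17.8706. B = V − Δ·S = -63.3593.
(3,3): S=126.9749. Δ = (V_up−V_dn)/(S_up−S_dn) = (72.8717−28.4305)/(143.4817−99.0405) = 1.0000. V = [p*·72.8717 + (1−p*)·28.4305]/1 = 56.3649. B = V − Δ·S = -70.6100.
(2,0): S=53.5392. Δ = (V_up−V_dn)/(S_up−S_dn) = (0.0000−0.0000)/(60.4993−41.7606) = 0.0000. V = [p*·0.0000 + (1−p*)·0.0000]/1 = 0.0000. B = V − Δ·S = 0.0000.
(2,1): S=77.5632. Δ = (V_up−V_dn)/(S_up−S_dn) = (17.8706−0.0000)/(87.6464−60.4993) = 0.6583. V = [p*·17.8706 + (1−p*)·0.0000]/1 = 11.2329. B = V − Δ·S = -39.8258.
(2,2): S=112.3672. Δ = (V_up−V_dn)/(S_up−S_dn) = (56.3649−17.8706)/(126.9749−87.6464) = 0.9788. V = [p*·56.3649 + (1−p*)·17.8706]/1 = 42.0670. B = V − Δ·S = -67.9169.
(1,0): S=68.6400. Δ = (V_up−V_dn)/(S_up−S_dn) = (11.2329−0.0000)/(77.5632−53.5392) = 0.4676. V = [p*·11.2329 + (1−p*)·0.0000]/1 = 7.0607. B = V − Δ·S = -25.0334.
(1,1): S=99.4400. Δ = (V_up−V_dn)/(S_up−S_dn) = (42.0670−11.2329)/(112.3672−77.5632) = 0.8859. V = [p*·42.0670 + (1−p*)·11.2329]/1 = 30.6144. B = V − Δ·S = -57.4831.
(0,0): S=88.0000. Δ = (V_up−V_dn)/(S_up−S_dn) = (30.6144−7.0607)/(99.4400−68.6400) = 0.7647. V = [p*·30.6144 + (1−p*)·7.0607]/1 = 21.8659. B = V − Δ·S = -45.4303.
Self-financing check: at every node Δ·S+B equals the discounted successor values.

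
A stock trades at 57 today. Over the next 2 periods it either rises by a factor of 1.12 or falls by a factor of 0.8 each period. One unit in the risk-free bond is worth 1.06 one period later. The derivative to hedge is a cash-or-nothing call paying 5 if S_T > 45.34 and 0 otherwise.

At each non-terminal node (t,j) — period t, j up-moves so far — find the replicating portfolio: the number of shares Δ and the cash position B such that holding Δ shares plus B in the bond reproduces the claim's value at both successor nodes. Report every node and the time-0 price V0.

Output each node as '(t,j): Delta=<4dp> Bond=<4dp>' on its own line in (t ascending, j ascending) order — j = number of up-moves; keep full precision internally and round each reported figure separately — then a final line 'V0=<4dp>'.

(0,0): Delta=0.0485 Bond=1.5297
(1,0): Delta=0.3427 Bond=-11.7925
(1,1): Delta=0.0000 Bond=4.7170
V0=4.2935

Risk-neutral probability p* = (R−d)/(u−d) = (1.06−0.8)/(1.12−0.8) = 0.8125.
Payoff layer (t=2): V(2,0)=0.0000, V(2,1)=5.0000, V(2,2)=5.0000
(1,0): S=45.6000. Δ = (V_up−V_dn)/(S_up−S_dn) = (5.0000−0.0000)/(51.0720−36.4800) = 0.3427. V = [p*·5.0000 + (1−p*)·0.0000]/1.06 = 3.8325. B = V − Δ·S = -11.7925.
(1,1): S=63.8400. Δ = (V_up−V_dn)/(S_up−S_dn) = (5.0000−5.0000)/(71.5008−51.0720) = 0.0000. V = [p*·5.0000 + (1−p*)·5.0000]/1.06 = 4.7170. B = V − Δ·S = 4.7170.
(0,0): S=57.0000. Δ = (V_up−V_dn)/(S_up−S_dn) = (4.7170−3.8325)/(63.8400−45.6000) = 0.0485. V = [p*·4.7170 + (1−p*)·3.8325]/1.06 = 4.2935. B = V − Δ·S = 1.5297.
Root portfolio cost Δ·57+B reproduces V0=4.2935.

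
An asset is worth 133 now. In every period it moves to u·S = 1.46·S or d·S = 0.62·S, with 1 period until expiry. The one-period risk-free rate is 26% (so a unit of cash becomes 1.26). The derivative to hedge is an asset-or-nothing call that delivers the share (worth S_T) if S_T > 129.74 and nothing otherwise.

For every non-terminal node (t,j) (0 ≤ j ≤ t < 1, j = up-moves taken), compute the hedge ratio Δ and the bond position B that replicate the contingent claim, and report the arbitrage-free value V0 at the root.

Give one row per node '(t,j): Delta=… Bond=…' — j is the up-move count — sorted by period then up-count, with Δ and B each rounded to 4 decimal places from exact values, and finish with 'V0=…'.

(0,0): Delta=1.7381 Bond=-113.7487
V0=117.4180

Under the risk-neutral measure, an up-move has probability p* = (R−d)/(u−d) = 0.7619 and values discount at R = 1.26.
At expiry t=1: V(1,0)=0.0000, V(1,1)=194.1800
(0,0): S=133.0000. Δ = (V_up−V_dn)/(S_up−S_dn) = (194.1800−0.0000)/(194.1800−82.4600) = 1.7381. V = [p*·194.1800 + (1−p*)·0.0000]/1.26 = 117.4180. B = V − Δ·S = -113.7487.
Each (Δ,B) replicates both successor values, so the strategy is self-financing and V0 is arbitrage-free.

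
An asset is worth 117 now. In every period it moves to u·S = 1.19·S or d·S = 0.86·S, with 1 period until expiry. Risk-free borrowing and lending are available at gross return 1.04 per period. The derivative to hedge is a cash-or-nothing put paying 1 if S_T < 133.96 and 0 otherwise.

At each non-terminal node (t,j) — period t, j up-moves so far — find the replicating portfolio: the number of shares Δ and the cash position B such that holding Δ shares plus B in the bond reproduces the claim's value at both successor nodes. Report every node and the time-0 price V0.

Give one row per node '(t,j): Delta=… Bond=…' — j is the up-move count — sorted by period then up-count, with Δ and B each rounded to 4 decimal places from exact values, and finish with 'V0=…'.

Risk-neutral probability p* = (R−d)/(u−d) = (1.04−0.86)/(1.19−0.86) = 0.5455.
At expiry t=1: V(1,0)=1.0000, V(1,1)=0.0000
(0,0): S=117.0000. Δ = (V_up−V_dn)/(S_up−S_dn) = (0.0000−1.0000)/(139.2300−100.6200) = -0.0259. V = [p*·0.0000 + (1−p*)·1.0000]/1.04 = 0.4371. B = V − Δ·S = 3.4674.
Check: Δ(0,0)·S0 + B(0,0) = 0.4371 = V0.

(0,0): Delta=-0.0259 Bond=3.4674
V0=0.4371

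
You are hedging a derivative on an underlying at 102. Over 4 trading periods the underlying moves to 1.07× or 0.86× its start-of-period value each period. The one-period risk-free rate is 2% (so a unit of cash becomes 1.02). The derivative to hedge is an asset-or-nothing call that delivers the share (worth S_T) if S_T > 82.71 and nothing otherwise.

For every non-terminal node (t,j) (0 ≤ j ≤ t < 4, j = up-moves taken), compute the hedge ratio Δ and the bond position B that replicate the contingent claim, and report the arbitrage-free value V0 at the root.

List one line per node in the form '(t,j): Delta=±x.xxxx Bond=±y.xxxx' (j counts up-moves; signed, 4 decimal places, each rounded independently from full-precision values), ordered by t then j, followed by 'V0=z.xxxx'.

(0,0): Delta=1.3876 Bond=-42.3415
(1,0): Delta=2.2738 Bond=-120.9274
(1,1): Delta=1.1650 Bond=-18.8949
(2,0): Delta=4.0724 Bond=-259.0265
(2,1): Delta=1.8221 Bond=-80.9458
(2,2): Delta=1.0000 Bond=0.0000
(3,0): Delta=0.0000 Bond=0.0000
(3,1): Delta=5.0952 Bond=-346.7717
(3,2): Delta=1.0000 Bond=0.0000
(3,3): Delta=1.0000 Bond=0.0000
V0=99.1962

No-arbitrage ⇒ martingale measure with p* = (R−d)/(u−d) = 0.7619.
Terminal values V(4,·): V(4,0)=0.0000, V(4,1)=0.0000, V(4,2)=86.3703, V(4,3)=107.4608, V(4,4)=133.7012
(3,0): S=64.8777. Δ = (V_up−V_dn)/(S_up−S_dn) = (0.0000−0.0000)/(69.4192−55.7948) = 0.0000. V = [p*·0.0000 + (1−p*)·0.0000]/1.02 = 0.0000. B = V − Δ·S = 0.0000.
(3,1): S=80.7199. Δ = (V_up−V_dn)/(S_up−S_dn) = (86.3703−0.0000)/(86.3703−69.4192) = 5.0952. V = [p*·86.3703 + (1−p*)·0.0000]/1.02 = 64.5157. B = V − Δ·S = -346.7717.
(3,2): S=100.4306. Δ = (V_up−V_dn)/(S_up−S_dn) = (107.4608−86.3703)/(107.4608−86.3703) = 1.0000. V = [p*·107.4608 + (1−p*)·86.3703]/1.02 = 100.4306. B = V − Δ·S = 0.0000.
(3,3): S=124.9544. Δ = (V_up−V_dn)/(S_up−S_dn) = (133.7012−107.4608)/(133.7012−107.4608) = 1.0000. V = [p*·133.7012 + (1−p*)·107.4608]/1.02 = 124.9544. B = V − Δ·S = 0.0000.
(2,0): S=75.4392. Δ = (V_up−V_dn)/(S_up−S_dn) = (64.5157−0.0000)/(80.7199−64.8777) = 4.0724. V = [p*·64.5157 + (1−p*)·0.0000]/1.02 = 48.1910. B = V − Δ·S = -259.0265.
(2,1): S=93.8604. Δ = (V_up−V_dn)/(S_up−S_dn) = (100.4306−64.5157)/(100.4306−80.7199) = 1.8221. V = [p*·100.4306 + (1−p*)·64.5157]/1.02 = 90.0779. B = V − Δ·S = -80.9458.
(2,2): S=116.7798. Δ = (V_up−V_dn)/(S_up−S_dn) = (124.9544−100.4306)/(124.9544−100.4306) = 1.0000. V = [p*·124.9544 + (1−p*)·100.4306]/1.02 = 116.7798. B = V − Δ·S = 0.0000.
(1,0): S=87.7200. Δ = (V_up−V_dn)/(S_up−S_dn) = (90.0779−48.1910)/(93.8604−75.4392) = 2.2738. V = [p*·90.0779 + (1−p*)·48.1910]/1.02 = 78.5341. B = V − Δ·S = -120.9274.
(1,1): S=109.1400. Δ = (V_up−V_dn)/(S_up−S_dn) = (116.7798−90.0779)/(116.7798−93.8604) = 1.1650. V = [p*·116.7798 + (1−p*)·90.0779]/1.02 = 108.2571. B = V − Δ·S = -18.8949.
(0,0): S=102.0000. Δ = (V_up−V_dn)/(S_up−S_dn) = (108.2571−78.5341)/(109.1400−87.7200) = 1.3876. V = [p*·108.2571 + (1−p*)·78.5341]/1.02 = 99.1962. B = V − Δ·S = -42.3415.
Each (Δ,B) replicates both successor values, so the strategy is self-financing and V0 is arbitrage-free.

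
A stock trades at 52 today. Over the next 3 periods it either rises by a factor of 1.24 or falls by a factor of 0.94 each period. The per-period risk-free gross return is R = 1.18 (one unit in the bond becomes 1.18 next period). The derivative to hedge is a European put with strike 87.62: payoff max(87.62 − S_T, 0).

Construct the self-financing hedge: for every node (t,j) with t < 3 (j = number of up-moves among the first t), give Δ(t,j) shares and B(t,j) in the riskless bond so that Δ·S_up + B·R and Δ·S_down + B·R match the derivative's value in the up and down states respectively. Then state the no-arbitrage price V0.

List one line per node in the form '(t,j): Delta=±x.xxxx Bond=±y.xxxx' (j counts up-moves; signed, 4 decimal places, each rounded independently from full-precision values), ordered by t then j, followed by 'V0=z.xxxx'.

Risk-neutral probability p* = (R−d)/(u−d) = (1.18−0.94)/(1.24−0.94) = 0.8000.
Terminal values V(3,·): V(3,0)=44.4296, V(3,1)=30.6455, V(3,2)=12.4621, V(3,3)=0.0000
(2,0): S=45.9472. Δ = (V_up−V_dn)/(S_up−S_dn) = (30.6455−44.4296)/(56.9745−43.1904) = -1.0000. V = [p*·30.6455 + (1−p*)·44.4296]/1.18 = 28.3070. B = V − Δ·S = 74.2542.
(2,1): S=60.6112. Δ = (V_up−V_dn)/(S_up−S_dn) = (12.4621−30.6455)/(75.1579−56.9745) = -1.0000. V = [p*·12.4621 + (1−p*)·30.6455]/1.18 = 13.6430. B = V − Δ·S = 74.2542.
(2,2): S=79.9552. Δ = (V_up−V_dn)/(S_up−S_dn) = (0.0000−12.4621)/(99.1444−75.1579) = -0.5195. V = [p*·0.0000 + (1−p*)·12.4621]/1.18 = 2.1122. B = V − Δ·S = 43.6526.
(1,0): S=48.8800. Δ = (V_up−V_dn)/(S_up−S_dn) = (13.6430−28.3070)/(60.6112−45.9472) = -1.0000. V = [p*·13.6430 + (1−p*)·28.3070]/1.18 = 14.0473. B = V − Δ·S = 62.9273.
(1,1): S=64.4800. Δ = (V_up−V_dn)/(S_up−S_dn) = (2.1122−13.6430)/(79.9552−60.6112) = -0.5961. V = [p*·2.1122 + (1−p*)·13.6430]/1.18 = 3.7444. B = V − Δ·S = 42.1804.
(0,0): S=52.0000. Δ = (V_up−V_dn)/(S_up−S_dn) = (3.7444−14.0473)/(64.4800−48.8800) = -0.6604. V = [p*·3.7444 + (1−p*)·14.0473]/1.18 = 4.9195. B = V − Δ·S = 39.2626.
Check: Δ(0,0)·S0 + B(0,0) = 4.9195 = V0.

(0,0): Delta=-0.6604 Bond=39.2626
(1,0): Delta=-1.0000 Bond=62.9273
(1,1): Delta=-0.5961 Bond=42.1804
(2,0): Delta=-1.0000 Bond=74.2542
(2,1): Delta=-1.0000 Bond=74.2542
(2,2): Delta=-0.5195 Bond=43.6526
V0=4.9195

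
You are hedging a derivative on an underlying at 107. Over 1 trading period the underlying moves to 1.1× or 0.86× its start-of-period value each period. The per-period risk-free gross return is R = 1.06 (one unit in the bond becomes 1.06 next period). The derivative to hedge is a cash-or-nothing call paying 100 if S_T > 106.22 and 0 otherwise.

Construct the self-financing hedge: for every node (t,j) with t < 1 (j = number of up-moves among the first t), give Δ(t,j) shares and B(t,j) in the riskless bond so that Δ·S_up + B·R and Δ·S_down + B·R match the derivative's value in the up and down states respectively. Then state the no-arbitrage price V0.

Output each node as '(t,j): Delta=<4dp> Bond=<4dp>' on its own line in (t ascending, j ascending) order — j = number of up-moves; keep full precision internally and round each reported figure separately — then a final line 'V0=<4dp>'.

The replicating-portfolio and risk-neutral prices coincide; use p* = (1.06−0.86)/(1.1−0.86) = 0.8333 for the latter.
Payoff layer (t=1): V(1,0)=0.0000, V(1,1)=100.0000
Node (0,0) S=107.0000: V=(p*·100.0000+(1−p*)·0.0000)/1.06=78.6164; Δ=(100.0000−0.0000)/(117.7000−92.0200)=3.8941; B=V−Δ·S=-338.0503
Root portfolio cost Δ·107+B reproduces V0=78.6164.

(0,0): Delta=3.8941 Bond=-338.0503
V0=78.6164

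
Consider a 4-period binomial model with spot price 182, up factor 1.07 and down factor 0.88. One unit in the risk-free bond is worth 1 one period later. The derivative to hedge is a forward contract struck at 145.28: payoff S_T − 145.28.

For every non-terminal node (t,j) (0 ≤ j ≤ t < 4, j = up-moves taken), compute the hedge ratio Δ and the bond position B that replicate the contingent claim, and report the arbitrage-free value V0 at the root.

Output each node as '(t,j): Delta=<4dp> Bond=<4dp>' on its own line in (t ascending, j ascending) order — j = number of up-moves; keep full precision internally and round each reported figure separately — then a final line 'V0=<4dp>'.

(0,0): Delta=1.0000 Bond=-145.2800
(1,0): Delta=1.0000 Bond=-145.2800
(1,1): Delta=1.0000 Bond=-145.2800
(2,0): Delta=1.0000 Bond=-145.2800
(2,1): Delta=1.0000 Bond=-145.2800
(2,2): Delta=1.0000 Bond=-145.2800
(3,0): Delta=1.0000 Bond=-145.2800
(3,1): Delta=1.0000 Bond=-145.2800
(3,2): Delta=1.0000 Bond=-145.2800
(3,3): Delta=1.0000 Bond=-145.2800
V0=36.7200

No-arbitrage ⇒ martingale measure with p* = (R−d)/(u−d) = 0.6316.
At expiry t=4: V(4,0)=-36.1354, V(4,1)=-12.5701, V(4,2)=16.0831, V(4,3)=50.9229, V(4,4)=93.2849
(3,0): S=124.0279. Δ = (V_up−V_dn)/(S_up−S_dn) = (-12.5701−-36.1354)/(132.7099−109.1446) = 1.0000. V = [p*·-12.5701 + (1−p*)·-36.1354]/1 = -21.2521. B = V − Δ·S = -145.2800.
(3,1): S=150.8067. Δ = (V_up−V_dn)/(S_up−S_dn) = (16.0831−-12.5701)/(161.3631−132.7099) = 1.0000. V = [p*·16.0831 + (1−p*)·-12.5701]/1 = 5.5267. B = V − Δ·S = -145.2800.
(3,2): S=183.3672. Δ = (V_up−V_dn)/(S_up−S_dn) = (50.9229−16.0831)/(196.2029−161.3631) = 1.0000. V = [p*·50.9229 + (1−p*)·16.0831]/1 = 38.0872. B = V − Δ·S = -145.2800.
(3,3): S=222.9578. Δ = (V_up−V_dn)/(S_up−S_dn) = (93.2849−50.9229)/(238.5649−196.2029) = 1.0000. V = [p*·93.2849 + (1−p*)·50.9229]/1 = 77.6778. B = V − Δ·S = -145.2800.
(2,0): S=140.9408. Δ = (V_up−V_dn)/(S_up−S_dn) = (5.5267−-21.2521)/(150.8067−124.0279) = 1.0000. V = [p*·5.5267 + (1−p*)·-21.2521]/1 = -4.3392. B = V − Δ·S = -145.2800.
(2,1): S=171.3712. Δ = (V_up−V_dn)/(S_up−S_dn) = (38.0872−5.5267)/(183.3672−150.8067) = 1.0000. V = [p*·38.0872 + (1−p*)·5.5267]/1 = 26.0912. B = V − Δ·S = -145.2800.
(2,2): S=208.3718. Δ = (V_up−V_dn)/(S_up−S_dn) = (77.6778−38.0872)/(222.9578−183.3672) = 1.0000. V = [p*·77.6778 + (1−p*)·38.0872]/1 = 63.0918. B = V − Δ·S = -145.2800.
(1,0): S=160.1600. Δ = (V_up−V_dn)/(S_up−S_dn) = (26.0912−-4.3392)/(171.3712−140.9408) = 1.0000. V = [p*·26.0912 + (1−p*)·-4.3392]/1 = 14.8800. B = V − Δ·S = -145.2800.
(1,1): S=194.7400. Δ = (V_up−V_dn)/(S_up−S_dn) = (63.0918−26.0912)/(208.3718−171.3712) = 1.0000. V = [p*·63.0918 + (1−p*)·26.0912]/1 = 49.4600. B = V − Δ·S = -145.2800.
(0,0): S=182.0000. Δ = (V_up−V_dn)/(S_up−S_dn) = (49.4600−14.8800)/(194.7400−160.1600) = 1.0000. V = [p*·49.4600 + (1−p*)·14.8800]/1 = 36.7200. B = V − Δ·S = -145.2800.
Self-financing check: at every node Δ·S+B equals the discounted successor values.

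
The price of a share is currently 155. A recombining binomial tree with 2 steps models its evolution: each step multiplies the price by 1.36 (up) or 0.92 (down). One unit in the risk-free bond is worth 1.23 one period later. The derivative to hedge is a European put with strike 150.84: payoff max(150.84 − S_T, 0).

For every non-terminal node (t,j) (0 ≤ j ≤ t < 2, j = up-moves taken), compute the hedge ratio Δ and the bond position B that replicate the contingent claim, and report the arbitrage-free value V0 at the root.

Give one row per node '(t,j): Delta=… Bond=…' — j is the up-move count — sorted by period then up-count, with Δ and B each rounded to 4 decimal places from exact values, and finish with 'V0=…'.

(0,0): Delta=-0.0692 Bond=11.8600
(1,0): Delta=-0.3131 Bond=49.3741
(1,1): Delta=0.0000 Bond=0.0000
V0=1.1337

The replicating-portfolio and risk-neutral prices coincide; use p* = (1.23−0.92)/(1.36−0.92) = 0.7045 for the latter.
Terminal values V(2,·): V(2,0)=19.6480, V(2,1)=0.0000, V(2,2)=0.0000
(1,0): S=142.6000. Δ = (V_up−V_dn)/(S_up−S_dn) = (0.0000−19.6480)/(193.9360−131.1920) = -0.3131. V = [p*·0.0000 + (1−p*)·19.6480]/1.23 = 4.7196. B = V − Δ·S = 49.3741.
(1,1): S=210.8000. Δ = (V_up−V_dn)/(S_up−S_dn) = (0.0000−0.0000)/(286.6880−193.9360) = 0.0000. V = [p*·0.0000 + (1−p*)·0.0000]/1.23 = 0.0000. B = V − Δ·S = 0.0000.
(0,0): S=155.0000. Δ = (V_up−V_dn)/(S_up−S_dn) = (0.0000−4.7196)/(210.8000−142.6000) = -0.0692. V = [p*·0.0000 + (1−p*)·4.7196]/1.23 = 1.1337. B = V − Δ·S = 11.8600.
Self-financing check: at every node Δ·S+B equals the discounted successor values.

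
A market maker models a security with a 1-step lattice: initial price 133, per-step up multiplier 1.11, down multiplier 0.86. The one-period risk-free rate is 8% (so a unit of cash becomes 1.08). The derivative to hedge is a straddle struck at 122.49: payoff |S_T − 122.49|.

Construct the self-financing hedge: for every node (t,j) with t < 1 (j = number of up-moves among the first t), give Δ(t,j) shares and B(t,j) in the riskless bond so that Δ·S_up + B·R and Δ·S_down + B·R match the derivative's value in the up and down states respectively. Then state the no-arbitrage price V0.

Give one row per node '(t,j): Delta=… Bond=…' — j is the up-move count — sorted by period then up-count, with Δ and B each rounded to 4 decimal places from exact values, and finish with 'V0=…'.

(0,0): Delta=0.5122 Bond=-46.7344
V0=21.3856

Risk-neutral probability p* = (R−d)/(u−d) = (1.08−0.86)/(1.11−0.86) = 0.8800.
Payoff layer (t=1): V(1,0)=8.1100, V(1,1)=25.1400
Node (0,0) S=133.0000: V=(p*·25.1400+(1−p*)·8.1100)/1.08=21.3856; Δ=(25.1400−8.1100)/(147.6300−114.3800)=0.5122; B=V−Δ·S=-46.7344
Check: Δ(0,0)·S0 + B(0,0) = 21.3856 = V0.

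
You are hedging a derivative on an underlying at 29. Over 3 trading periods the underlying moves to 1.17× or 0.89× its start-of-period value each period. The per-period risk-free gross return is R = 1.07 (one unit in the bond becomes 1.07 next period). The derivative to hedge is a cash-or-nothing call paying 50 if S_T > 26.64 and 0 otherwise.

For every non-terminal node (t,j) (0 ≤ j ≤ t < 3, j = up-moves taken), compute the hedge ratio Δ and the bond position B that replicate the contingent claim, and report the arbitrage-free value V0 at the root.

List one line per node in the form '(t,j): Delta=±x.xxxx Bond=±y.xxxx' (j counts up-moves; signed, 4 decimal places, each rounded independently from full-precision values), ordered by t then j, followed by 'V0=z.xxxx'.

(0,0): Delta=0.6860 Bond=19.0613
(1,0): Delta=2.3093 Bond=-21.5017
(1,1): Delta=0.0000 Bond=43.6719
(2,0): Delta=7.7738 Bond=-148.5314
(2,1): Delta=0.0000 Bond=46.7290
(2,2): Delta=0.0000 Bond=46.7290
V0=38.9556

The replicating-portfolio and risk-neutral prices coincide; use p* = (1.07−0.89)/(1.17−0.89) = 0.6429 for the latter.
Terminal payoffs: V(3,0)=0.0000, V(3,1)=50.0000, V(3,2)=50.0000, V(3,3)=50.0000
(2,0): S=22.9709. Δ = (V_up−V_dn)/(S_up−S_dn) = (50.0000−0.0000)/(26.8760−20.4441) = 7.7738. V = [p*·50.0000 + (1−p*)·0.0000]/1.07 = 30.0401. B = V − Δ·S = -148.5314.
(2,1): S=30.1977. Δ = (V_up−V_dn)/(S_up−S_dn) = (50.0000−50.0000)/(35.3313−26.8760) = 0.0000. V = [p*·50.0000 + (1−p*)·50.0000]/1.07 = 46.7290. B = V − Δ·S = 46.7290.
(2,2): S=39.6981. Δ = (V_up−V_dn)/(S_up−S_dn) = (50.0000−50.0000)/(46.4468−35.3313) = 0.0000. V = [p*·50.0000 + (1−p*)·50.0000]/1.07 = 46.7290. B = V − Δ·S = 46.7290.
(1,0): S=25.8100. Δ = (V_up−V_dn)/(S_up−S_dn) = (46.7290−30.0401)/(30.1977−22.9709) = 2.3093. V = [p*·46.7290 + (1−p*)·30.0401]/1.07 = 38.1015. B = V − Δ·S = -21.5017.
(1,1): S=33.9300. Δ = (V_up−V_dn)/(S_up−S_dn) = (46.7290−46.7290)/(39.6981−30.1977) = 0.0000. V = [p*·46.7290 + (1−p*)·46.7290]/1.07 = 43.6719. B = V − Δ·S = 43.6719.
(0,0): S=29.0000. Δ = (V_up−V_dn)/(S_up−S_dn) = (43.6719−38.1015)/(33.9300−25.8100) = 0.6860. V = [p*·43.6719 + (1−p*)·38.1015]/1.07 = 38.9556. B = V − Δ·S = 19.0613.
Self-financing check: at every node Δ·S+B equals the discounted successor values.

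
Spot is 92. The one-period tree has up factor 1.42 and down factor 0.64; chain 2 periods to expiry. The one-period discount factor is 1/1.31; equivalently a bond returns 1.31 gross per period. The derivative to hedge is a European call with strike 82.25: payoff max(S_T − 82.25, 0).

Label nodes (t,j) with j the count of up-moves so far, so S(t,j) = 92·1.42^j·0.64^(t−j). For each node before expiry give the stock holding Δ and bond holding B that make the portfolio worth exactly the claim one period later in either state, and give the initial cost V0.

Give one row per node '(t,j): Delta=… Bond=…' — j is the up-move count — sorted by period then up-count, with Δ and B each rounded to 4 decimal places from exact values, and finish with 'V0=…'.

(0,0): Delta=0.9331 Bond=-41.2610
(1,0): Delta=0.0296 Bond=-0.8516
(1,1): Delta=1.0000 Bond=-62.7863
V0=44.5881

Since d<R<u, set p* = (R−d)/(u−d) = 0.8590; price each node as the discounted p*-expectation of its children.
Payoff layer (t=2): V(2,0)=0.0000, V(2,1)=1.3596, V(2,2)=103.2588
  t=1,j=0: stock 58.8800 → up 83.6096 (V=1.3596), down 37.6832 (V=0.0000). Price 0.8915; hedge Δ=0.0296, bond B=-0.8516.
  t=1,j=1: stock 130.6400 → up 185.5088 (V=103.2588), down 83.6096 (V=1.3596). Price 67.8537; hedge Δ=1.0000, bond B=-62.7863.
  t=0,j=0: stock 92.0000 → up 130.6400 (V=67.8537), down 58.8800 (V=0.8915). Price 44.5881; hedge Δ=0.9331, bond B=-41.2610.
Each (Δ,B) replicates both successor values, so the strategy is self-financing and V0 is arbitrage-free.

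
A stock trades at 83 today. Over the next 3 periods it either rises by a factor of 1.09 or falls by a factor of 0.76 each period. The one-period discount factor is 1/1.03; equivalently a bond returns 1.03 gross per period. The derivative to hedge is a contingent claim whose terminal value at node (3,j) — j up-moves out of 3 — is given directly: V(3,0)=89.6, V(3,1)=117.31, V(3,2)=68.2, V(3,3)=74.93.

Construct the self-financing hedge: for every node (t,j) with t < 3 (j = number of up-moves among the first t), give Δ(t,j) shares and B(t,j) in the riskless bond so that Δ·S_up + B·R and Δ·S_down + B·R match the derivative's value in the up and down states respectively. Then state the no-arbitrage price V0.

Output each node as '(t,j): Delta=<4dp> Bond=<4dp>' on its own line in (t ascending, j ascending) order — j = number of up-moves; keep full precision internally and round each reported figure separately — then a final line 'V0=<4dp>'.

(0,0): Delta=-0.3163 Bond=95.8003
(1,0): Delta=-1.6391 Bond=182.1157
(1,1): Delta=-0.1113 Bond=80.1317
(2,0): Delta=1.7515 Bond=25.0321
(2,1): Delta=-2.1644 Bond=223.7008
(2,2): Delta=0.2068 Bond=51.1656
V0=69.5504

Under the risk-neutral measure, an up-move has probability p* = (R−d)/(u−d) = 0.8182 and values discount at R = 1.03.
Payoff layer (t=3): V(3,0)=89.6000, V(3,1)=117.3100, V(3,2)=68.2000, V(3,3)=74.9300
(2,0): S=47.9408. Δ = (V_up−V_dn)/(S_up−S_dn) = (117.3100−89.6000)/(52.2555−36.4350) = 1.7515. V = [p*·117.3100 + (1−p*)·89.6000]/1.03 = 109.0018. B = V − Δ·S = 25.0321.
(2,1): S=68.7572. Δ = (V_up−V_dn)/(S_up−S_dn) = (68.2000−117.3100)/(74.9453−52.2555) = -2.1644. V = [p*·68.2000 + (1−p*)·117.3100]/1.03 = 74.8826. B = V − Δ·S = 223.7008.
(2,2): S=98.6123. Δ = (V_up−V_dn)/(S_up−S_dn) = (74.9300−68.2000)/(107.4874−74.9453) = 0.2068. V = [p*·74.9300 + (1−p*)·68.2000]/1.03 = 71.5596. B = V − Δ·S = 51.1656.
(1,0): S=63.0800. Δ = (V_up−V_dn)/(S_up−S_dn) = (74.8826−109.0018)/(68.7572−47.9408) = -1.6391. V = [p*·74.8826 + (1−p*)·109.0018]/1.03 = 78.7244. B = V − Δ·S = 182.1157.
(1,1): S=90.4700. Δ = (V_up−V_dn)/(S_up−S_dn) = (71.5596−74.8826)/(98.6123−68.7572) = -0.1113. V = [p*·71.5596 + (1−p*)·74.8826]/1.03 = 70.0619. B = V − Δ·S = 80.1317.
(0,0): S=83.0000. Δ = (V_up−V_dn)/(S_up−S_dn) = (70.0619−78.7244)/(90.4700−63.0800) = -0.3163. V = [p*·70.0619 + (1−p*)·78.7244]/1.03 = 69.5504. B = V − Δ·S = 95.8003.
Each (Δ,B) replicates both successor values, so the strategy is self-financing and V0 is arbitrage-free.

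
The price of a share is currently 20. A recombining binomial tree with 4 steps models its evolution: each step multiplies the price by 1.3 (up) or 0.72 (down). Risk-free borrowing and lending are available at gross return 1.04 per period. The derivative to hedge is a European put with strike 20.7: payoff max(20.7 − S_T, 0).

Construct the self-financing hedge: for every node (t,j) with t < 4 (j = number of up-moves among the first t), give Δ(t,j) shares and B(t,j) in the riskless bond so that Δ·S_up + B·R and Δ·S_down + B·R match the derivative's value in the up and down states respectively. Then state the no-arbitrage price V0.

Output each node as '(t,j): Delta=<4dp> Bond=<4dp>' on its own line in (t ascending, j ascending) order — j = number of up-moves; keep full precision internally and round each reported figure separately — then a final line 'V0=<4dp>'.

(0,0): Delta=-0.3289 Bond=9.9719
(1,0): Delta=-0.6315 Bond=14.7282
(1,1): Delta=-0.1927 Bond=6.8304
(2,0): Delta=-1.0000 Bond=19.1383
(2,1): Delta=-0.4656 Bond=12.2128
(2,2): Delta=-0.0699 Bond=2.9523
(3,0): Delta=-1.0000 Bond=19.9038
(3,1): Delta=-1.0000 Bond=19.9038
(3,2): Delta=-0.2252 Bond=6.8493
(3,3): Delta=0.0000 Bond=0.0000
V0=3.3946

Under the risk-neutral measure, an up-move has probability p* = (R−d)/(u−d) = 0.5517 and values discount at R = 1.04.
At expiry t=4: V(4,0)=15.3252, V(4,1)=10.9956, V(4,2)=3.1781, V(4,3)=0.0000, V(4,4)=0.0000
(3,0): S=7.4650. Δ = (V_up−V_dn)/(S_up−S_dn) = (10.9956−15.3252)/(9.7044−5.3748) = -1.0000. V = [p*·10.9956 + (1−p*)·15.3252]/1.04 = 12.4389. B = V − Δ·S = 19.9038.
(3,1): S=13.4784. Δ = (V_up−V_dn)/(S_up−S_dn) = (3.1781−10.9956)/(17.5219−9.7044) = -1.0000. V = [p*·3.1781 + (1−p*)·10.9956]/1.04 = 6.4254. B = V − Δ·S = 19.9038.
(3,2): S=24.3360. Δ = (V_up−V_dn)/(S_up−S_dn) = (0.0000−3.1781)/(31.6368−17.5219) = -0.2252. V = [p*·0.0000 + (1−p*)·3.1781]/1.04 = 1.3699. B = V − Δ·S = 6.8493.
(3,3): S=43.9400. Δ = (V_up−V_dn)/(S_up−S_dn) = (0.0000−0.0000)/(57.1220−31.6368) = 0.0000. V = [p*·0.0000 + (1−p*)·0.0000]/1.04 = 0.0000. B = V − Δ·S = 0.0000.
(2,0): S=10.3680. Δ = (V_up−V_dn)/(S_up−S_dn) = (6.4254−12.4389)/(13.4784−7.4650) = -1.0000. V = [p*·6.4254 + (1−p*)·12.4389]/1.04 = 8.7703. B = V − Δ·S = 19.1383.
(2,1): S=18.7200. Δ = (V_up−V_dn)/(S_up−S_dn) = (1.3699−6.4254)/(24.3360−13.4784) = -0.4656. V = [p*·1.3699 + (1−p*)·6.4254]/1.04 = 3.4963. B = V − Δ·S = 12.2128.
(2,2): S=33.8000. Δ = (V_up−V_dn)/(S_up−S_dn) = (0.0000−1.3699)/(43.9400−24.3360) = -0.0699. V = [p*·0.0000 + (1−p*)·1.3699]/1.04 = 0.5905. B = V − Δ·S = 2.9523.
(1,0): S=14.4000. Δ = (V_up−V_dn)/(S_up−S_dn) = (3.4963−8.7703)/(18.7200−10.3680) = -0.6315. V = [p*·3.4963 + (1−p*)·8.7703]/1.04 = 5.6351. B = V − Δ·S = 14.7282.
(1,1): S=26.0000. Δ = (V_up−V_dn)/(S_up−S_dn) = (0.5905−3.4963)/(33.8000−18.7200) = -0.1927. V = [p*·0.5905 + (1−p*)·3.4963]/1.04 = 1.8203. B = V − Δ·S = 6.8304.
(0,0): S=20.0000. Δ = (V_up−V_dn)/(S_up−S_dn) = (1.8203−5.6351)/(26.0000−14.4000) = -0.3289. V = [p*·1.8203 + (1−p*)·5.6351]/1.04 = 3.3946. B = V − Δ·S = 9.9719.
The time-0 hedge costs 3.3946, which is the no-arbitrage price.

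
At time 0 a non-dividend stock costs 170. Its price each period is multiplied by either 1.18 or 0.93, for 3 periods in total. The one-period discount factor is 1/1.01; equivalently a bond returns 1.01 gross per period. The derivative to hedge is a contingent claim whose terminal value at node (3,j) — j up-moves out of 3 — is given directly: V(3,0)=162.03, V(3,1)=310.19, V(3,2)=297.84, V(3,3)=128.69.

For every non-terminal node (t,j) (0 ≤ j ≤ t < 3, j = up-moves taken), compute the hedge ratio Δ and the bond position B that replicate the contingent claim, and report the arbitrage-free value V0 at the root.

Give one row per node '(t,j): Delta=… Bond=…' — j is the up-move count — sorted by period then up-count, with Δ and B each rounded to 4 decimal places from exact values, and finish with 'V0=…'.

(0,0): Delta=1.0567 Bond=67.9315
(1,0): Delta=2.4248 Bond=-147.6746
(1,1): Delta=-1.2344 Bond=528.2175
(2,0): Delta=4.0307 Bond=-385.2725
(2,1): Delta=-0.2648 Bond=352.6059
(2,2): Delta=-2.8584 Bond=917.8990
V0=247.5747

Risk-neutral probability p* = (R−d)/(u−d) = (1.01−0.93)/(1.18−0.93) = 0.3200.
Terminal payoffs: V(3,0)=162.0300, V(3,1)=310.1900, V(3,2)=297.8400, V(3,3)=128.6900
Node (2,0) S=147.0330: V=(p*·310.1900+(1−p*)·162.0300)/1.01=207.3675; Δ=(310.1900−162.0300)/(173.4989−136.7407)=4.0307; B=V−Δ·S=-385.2725
Node (2,1) S=186.5580: V=(p*·297.8400+(1−p*)·310.1900)/1.01=303.2059; Δ=(297.8400−310.1900)/(220.1384−173.4989)=-0.2648; B=V−Δ·S=352.6059
Node (2,2) S=236.7080: V=(p*·128.6900+(1−p*)·297.8400)/1.01=241.2990; Δ=(128.6900−297.8400)/(279.3154−220.1384)=-2.8584; B=V−Δ·S=917.8990
Node (1,0) S=158.1000: V=(p*·303.2059+(1−p*)·207.3675)/1.01=235.6790; Δ=(303.2059−207.3675)/(186.5580−147.0330)=2.4248; B=V−Δ·S=-147.6746
Node (1,1) S=200.6000: V=(p*·241.2990+(1−p*)·303.2059)/1.01=280.5898; Δ=(241.2990−303.2059)/(236.7080−186.5580)=-1.2344; B=V−Δ·S=528.2175
Node (0,0) S=170.0000: V=(p*·280.5898+(1−p*)·235.6790)/1.01=247.5747; Δ=(280.5898−235.6790)/(200.6000−158.1000)=1.0567; B=V−Δ·S=67.9315
Check: Δ(0,0)·S0 + B(0,0) = 247.5747 = V0.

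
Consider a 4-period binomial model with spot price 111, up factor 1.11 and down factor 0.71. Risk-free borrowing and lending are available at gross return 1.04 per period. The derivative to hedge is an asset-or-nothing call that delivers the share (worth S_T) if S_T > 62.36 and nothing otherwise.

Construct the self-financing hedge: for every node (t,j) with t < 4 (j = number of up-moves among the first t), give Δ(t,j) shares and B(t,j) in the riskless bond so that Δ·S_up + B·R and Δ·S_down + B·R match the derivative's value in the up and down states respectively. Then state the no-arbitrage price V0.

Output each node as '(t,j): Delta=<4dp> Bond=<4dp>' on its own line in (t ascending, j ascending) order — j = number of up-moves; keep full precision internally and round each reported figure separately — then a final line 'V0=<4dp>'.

(0,0): Delta=1.0652 Bond=-7.9287
(1,0): Delta=1.3592 Bond=-31.4128
(1,1): Delta=1.0253 Bond=-3.3317
(2,0): Delta=2.4435 Bond=-93.3407
(2,1): Delta=1.2121 Bond=-19.7996
(2,2): Delta=1.0000 Bond=0.0000
(3,0): Delta=0.0000 Bond=0.0000
(3,1): Delta=2.7750 Bond=-117.6659
(3,2): Delta=1.0000 Bond=0.0000
(3,3): Delta=1.0000 Bond=0.0000
V0=110.3107

Since d<R<u, set p* = (R−d)/(u−d) = 0.8250; price each node as the discounted p*-expectation of its children.
Terminal values V(4,·): V(4,0)=0.0000, V(4,1)=0.0000, V(4,2)=68.9423, V(4,3)=107.7830, V(4,4)=168.5058
Node (3,0) S=39.7281: V=(p*·0.0000+(1−p*)·0.0000)/1.04=0.0000; Δ=(0.0000−0.0000)/(44.0982−28.2070)=0.0000; B=V−Δ·S=0.0000
Node (3,1) S=62.1102: V=(p*·68.9423+(1−p*)·0.0000)/1.04=54.6898; Δ=(68.9423−0.0000)/(68.9423−44.0982)=2.7750; B=V−Δ·S=-117.6659
Node (3,2) S=97.1018: V=(p*·107.7830+(1−p*)·68.9423)/1.04=97.1018; Δ=(107.7830−68.9423)/(107.7830−68.9423)=1.0000; B=V−Δ·S=0.0000
Node (3,3) S=151.8070: V=(p*·168.5058+(1−p*)·107.7830)/1.04=151.8070; Δ=(168.5058−107.7830)/(168.5058−107.7830)=1.0000; B=V−Δ·S=0.0000
Node (2,0) S=55.9551: V=(p*·54.6898+(1−p*)·0.0000)/1.04=43.3837; Δ=(54.6898−0.0000)/(62.1102−39.7281)=2.4435; B=V−Δ·S=-93.3407
Node (2,1) S=87.4791: V=(p*·97.1018+(1−p*)·54.6898)/1.04=86.2305; Δ=(97.1018−54.6898)/(97.1018−62.1102)=1.2121; B=V−Δ·S=-19.7996
Node (2,2) S=136.7631: V=(p*·151.8070+(1−p*)·97.1018)/1.04=136.7631; Δ=(151.8070−97.1018)/(151.8070−97.1018)=1.0000; B=V−Δ·S=0.0000
Node (1,0) S=78.8100: V=(p*·86.2305+(1−p*)·43.3837)/1.04=75.7041; Δ=(86.2305−43.3837)/(87.4791−55.9551)=1.3592; B=V−Δ·S=-31.4128
Node (1,1) S=123.2100: V=(p*·136.7631+(1−p*)·86.2305)/1.04=122.9999; Δ=(136.7631−86.2305)/(136.7631−87.4791)=1.0253; B=V−Δ·S=-3.3317
Node (0,0) S=111.0000: V=(p*·122.9999+(1−p*)·75.7041)/1.04=110.3107; Δ=(122.9999−75.7041)/(123.2100−78.8100)=1.0652; B=V−Δ·S=-7.9287
Check: Δ(0,0)·S0 + B(0,0) = 110.3107 = V0.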